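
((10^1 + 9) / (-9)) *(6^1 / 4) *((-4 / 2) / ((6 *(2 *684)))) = 1 / 1296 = 0.00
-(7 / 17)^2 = -49 / 289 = -0.17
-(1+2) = -3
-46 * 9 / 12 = -69 / 2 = -34.50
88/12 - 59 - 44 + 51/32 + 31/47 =-421481/4512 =-93.41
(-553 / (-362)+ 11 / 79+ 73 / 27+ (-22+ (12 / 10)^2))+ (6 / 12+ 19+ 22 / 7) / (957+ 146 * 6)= -667803643894 / 41280855525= -16.18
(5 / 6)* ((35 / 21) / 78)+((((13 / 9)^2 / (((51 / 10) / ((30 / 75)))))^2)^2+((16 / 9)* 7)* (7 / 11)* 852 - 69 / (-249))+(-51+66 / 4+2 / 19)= 6713.05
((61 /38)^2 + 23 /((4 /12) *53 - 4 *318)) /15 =13902487 /81506580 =0.17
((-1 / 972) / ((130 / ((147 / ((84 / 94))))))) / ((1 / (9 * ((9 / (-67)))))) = 329 / 209040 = 0.00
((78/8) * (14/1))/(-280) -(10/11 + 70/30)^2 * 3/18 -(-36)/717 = -136767827/62465040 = -2.19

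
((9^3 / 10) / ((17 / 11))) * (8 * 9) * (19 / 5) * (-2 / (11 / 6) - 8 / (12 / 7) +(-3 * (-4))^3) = 9446492808 / 425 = 22227041.90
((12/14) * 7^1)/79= 6/79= 0.08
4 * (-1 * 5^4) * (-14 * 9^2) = 2835000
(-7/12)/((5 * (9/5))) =-0.06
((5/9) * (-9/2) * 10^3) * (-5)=12500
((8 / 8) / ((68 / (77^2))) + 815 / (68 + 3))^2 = 9735.78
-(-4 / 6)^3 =8 / 27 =0.30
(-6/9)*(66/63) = -44/63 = -0.70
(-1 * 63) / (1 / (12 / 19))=-756 / 19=-39.79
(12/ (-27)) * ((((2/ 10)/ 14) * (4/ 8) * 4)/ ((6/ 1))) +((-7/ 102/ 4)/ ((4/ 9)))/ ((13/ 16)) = -20729/ 417690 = -0.05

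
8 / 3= 2.67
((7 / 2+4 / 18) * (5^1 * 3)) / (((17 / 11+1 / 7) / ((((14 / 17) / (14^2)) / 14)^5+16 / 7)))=75.59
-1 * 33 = -33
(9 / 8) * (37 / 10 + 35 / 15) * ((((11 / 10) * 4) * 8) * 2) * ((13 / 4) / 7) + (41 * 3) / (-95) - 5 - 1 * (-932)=7631271 / 6650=1147.56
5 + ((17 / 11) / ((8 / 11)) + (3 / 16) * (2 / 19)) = 543 / 76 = 7.14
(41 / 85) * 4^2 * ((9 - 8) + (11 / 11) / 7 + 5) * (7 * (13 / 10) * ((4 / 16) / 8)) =22919 / 1700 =13.48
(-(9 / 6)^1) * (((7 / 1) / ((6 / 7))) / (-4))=49 / 16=3.06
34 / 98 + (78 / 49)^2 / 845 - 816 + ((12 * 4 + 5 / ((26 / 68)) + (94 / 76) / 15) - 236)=-990.49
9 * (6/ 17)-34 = -524/ 17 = -30.82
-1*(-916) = 916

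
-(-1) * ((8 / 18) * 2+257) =2321 / 9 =257.89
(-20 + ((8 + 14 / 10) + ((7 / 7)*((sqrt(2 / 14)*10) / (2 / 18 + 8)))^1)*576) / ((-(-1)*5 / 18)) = 186624*sqrt(7) / 511 + 485496 / 25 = 20386.10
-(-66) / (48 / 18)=99 / 4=24.75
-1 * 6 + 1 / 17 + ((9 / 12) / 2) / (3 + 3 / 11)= -9509 / 1632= -5.83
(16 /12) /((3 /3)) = 4 /3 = 1.33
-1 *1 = -1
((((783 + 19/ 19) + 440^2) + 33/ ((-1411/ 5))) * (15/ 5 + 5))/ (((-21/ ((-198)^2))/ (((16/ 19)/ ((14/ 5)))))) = -873111435.91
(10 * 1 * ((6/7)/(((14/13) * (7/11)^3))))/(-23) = -519090/386561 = -1.34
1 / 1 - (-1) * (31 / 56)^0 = 2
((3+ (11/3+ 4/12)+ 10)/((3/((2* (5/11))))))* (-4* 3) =-680/11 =-61.82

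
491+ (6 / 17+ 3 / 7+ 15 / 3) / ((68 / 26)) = 997765 / 2023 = 493.21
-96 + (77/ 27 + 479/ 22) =-42397/ 594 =-71.38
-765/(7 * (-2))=765/14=54.64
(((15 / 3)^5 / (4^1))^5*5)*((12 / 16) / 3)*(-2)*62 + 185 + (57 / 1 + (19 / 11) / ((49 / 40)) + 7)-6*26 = -45110937207937146.19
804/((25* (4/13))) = 2613/25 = 104.52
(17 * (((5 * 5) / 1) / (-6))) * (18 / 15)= -85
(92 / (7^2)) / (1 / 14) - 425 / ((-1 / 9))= 26959 / 7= 3851.29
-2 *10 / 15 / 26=-2 / 39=-0.05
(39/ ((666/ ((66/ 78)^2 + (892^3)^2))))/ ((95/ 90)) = 255385999759265476971/ 9139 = 27944632865659861.80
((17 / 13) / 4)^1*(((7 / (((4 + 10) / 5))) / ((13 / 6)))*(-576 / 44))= -9180 / 1859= -4.94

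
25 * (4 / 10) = 10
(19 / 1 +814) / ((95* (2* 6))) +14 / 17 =30121 / 19380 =1.55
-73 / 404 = -0.18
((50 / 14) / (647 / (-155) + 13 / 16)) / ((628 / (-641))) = 9935500 / 9162363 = 1.08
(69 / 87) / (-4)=-23 / 116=-0.20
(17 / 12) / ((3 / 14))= 119 / 18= 6.61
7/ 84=1/ 12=0.08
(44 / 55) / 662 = 2 / 1655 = 0.00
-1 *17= -17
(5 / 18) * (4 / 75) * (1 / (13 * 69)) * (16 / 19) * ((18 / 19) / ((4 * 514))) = 8 / 1248314535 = 0.00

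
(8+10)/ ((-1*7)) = -18/ 7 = -2.57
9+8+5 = 22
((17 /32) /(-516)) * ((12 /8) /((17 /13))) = -13 /11008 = -0.00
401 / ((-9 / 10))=-4010 / 9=-445.56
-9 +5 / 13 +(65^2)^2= 232058013 / 13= 17850616.38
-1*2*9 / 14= -1.29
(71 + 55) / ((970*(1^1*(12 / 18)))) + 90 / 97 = 1089 / 970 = 1.12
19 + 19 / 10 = 209 / 10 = 20.90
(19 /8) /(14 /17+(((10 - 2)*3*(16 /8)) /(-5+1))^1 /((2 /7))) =-323 /5600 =-0.06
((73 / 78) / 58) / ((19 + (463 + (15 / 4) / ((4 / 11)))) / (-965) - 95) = -281780 / 1667859687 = -0.00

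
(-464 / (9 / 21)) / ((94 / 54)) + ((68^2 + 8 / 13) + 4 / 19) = 46469300 / 11609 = 4002.87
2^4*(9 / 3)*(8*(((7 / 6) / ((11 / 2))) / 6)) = 448 / 33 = 13.58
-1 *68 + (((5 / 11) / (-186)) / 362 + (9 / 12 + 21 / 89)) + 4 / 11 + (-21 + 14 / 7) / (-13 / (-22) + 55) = -66.99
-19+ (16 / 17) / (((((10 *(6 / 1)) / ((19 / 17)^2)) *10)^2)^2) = -18250674192871316436959 / 960561799625700000000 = -19.00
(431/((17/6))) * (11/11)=2586/17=152.12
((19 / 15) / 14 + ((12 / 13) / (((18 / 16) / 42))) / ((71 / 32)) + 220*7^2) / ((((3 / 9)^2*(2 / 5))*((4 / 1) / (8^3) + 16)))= 66960495904 / 4412863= 15173.93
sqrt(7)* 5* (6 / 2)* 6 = 90* sqrt(7) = 238.12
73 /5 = 14.60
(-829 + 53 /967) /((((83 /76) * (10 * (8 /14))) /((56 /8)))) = -74628029 /80261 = -929.82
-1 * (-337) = 337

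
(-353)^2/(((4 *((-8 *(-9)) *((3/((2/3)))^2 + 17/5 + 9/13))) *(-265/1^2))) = -1619917/24151464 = -0.07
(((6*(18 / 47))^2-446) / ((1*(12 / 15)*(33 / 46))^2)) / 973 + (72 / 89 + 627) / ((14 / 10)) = 186261062321875 / 416635659594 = 447.06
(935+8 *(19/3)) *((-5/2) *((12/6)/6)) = -14785/18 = -821.39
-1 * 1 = -1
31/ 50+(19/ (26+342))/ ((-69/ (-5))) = 395951/ 634800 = 0.62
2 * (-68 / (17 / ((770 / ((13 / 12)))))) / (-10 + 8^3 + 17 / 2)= -147840 / 13273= -11.14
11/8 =1.38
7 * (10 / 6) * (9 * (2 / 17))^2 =3780 / 289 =13.08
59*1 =59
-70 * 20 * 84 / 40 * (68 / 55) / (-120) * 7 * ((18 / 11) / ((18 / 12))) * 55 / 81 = 46648 / 297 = 157.06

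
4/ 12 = 1/ 3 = 0.33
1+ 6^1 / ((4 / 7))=11.50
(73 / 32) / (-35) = -73 / 1120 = -0.07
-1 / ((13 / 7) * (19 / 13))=-0.37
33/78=11/26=0.42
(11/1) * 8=88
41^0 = 1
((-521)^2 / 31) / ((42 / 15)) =1357205 / 434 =3127.20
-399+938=539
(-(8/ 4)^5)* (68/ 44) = -544/ 11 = -49.45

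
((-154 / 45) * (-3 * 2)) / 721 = 44 / 1545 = 0.03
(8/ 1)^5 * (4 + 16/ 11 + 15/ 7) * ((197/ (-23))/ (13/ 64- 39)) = 54961.27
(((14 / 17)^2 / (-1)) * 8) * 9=-14112 / 289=-48.83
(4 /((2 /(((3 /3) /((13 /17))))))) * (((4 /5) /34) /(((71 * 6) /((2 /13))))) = 4 /179985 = 0.00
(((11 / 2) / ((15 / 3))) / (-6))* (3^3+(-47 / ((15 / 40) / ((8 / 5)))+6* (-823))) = 843403 / 900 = 937.11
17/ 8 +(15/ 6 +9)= 109/ 8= 13.62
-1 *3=-3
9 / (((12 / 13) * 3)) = 13 / 4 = 3.25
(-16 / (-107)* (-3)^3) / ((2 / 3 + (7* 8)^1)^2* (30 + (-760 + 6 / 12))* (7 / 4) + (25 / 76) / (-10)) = 590976 / 600051542915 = 0.00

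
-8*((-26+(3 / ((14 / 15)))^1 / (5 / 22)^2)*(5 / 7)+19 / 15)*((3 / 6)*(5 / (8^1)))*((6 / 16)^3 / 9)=-19951 / 50176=-0.40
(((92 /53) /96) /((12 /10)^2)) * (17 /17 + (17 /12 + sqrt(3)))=575 * sqrt(3) /45792 + 16675 /549504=0.05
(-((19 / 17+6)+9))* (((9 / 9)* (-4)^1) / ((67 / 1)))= 0.96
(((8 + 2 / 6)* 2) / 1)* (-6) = -100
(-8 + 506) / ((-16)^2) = 249 / 128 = 1.95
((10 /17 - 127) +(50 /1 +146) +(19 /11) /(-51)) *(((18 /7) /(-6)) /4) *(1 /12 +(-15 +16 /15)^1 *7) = 3802499 /5236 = 726.22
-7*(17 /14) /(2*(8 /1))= -17 /32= -0.53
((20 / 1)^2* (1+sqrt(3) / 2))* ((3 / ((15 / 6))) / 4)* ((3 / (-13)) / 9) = -40 / 13 - 20* sqrt(3) / 13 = -5.74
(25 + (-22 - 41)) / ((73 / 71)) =-2698 / 73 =-36.96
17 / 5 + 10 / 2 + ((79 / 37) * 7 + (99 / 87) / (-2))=244397 / 10730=22.78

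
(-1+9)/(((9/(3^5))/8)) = 1728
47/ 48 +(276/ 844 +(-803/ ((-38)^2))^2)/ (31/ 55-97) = 2269555355611/ 2333567443584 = 0.97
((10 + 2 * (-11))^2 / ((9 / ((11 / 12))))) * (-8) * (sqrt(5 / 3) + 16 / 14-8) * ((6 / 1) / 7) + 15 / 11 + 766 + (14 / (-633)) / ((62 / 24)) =5136754477 / 3525599-704 * sqrt(15) / 21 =1327.15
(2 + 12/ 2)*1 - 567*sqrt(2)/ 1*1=8 - 567*sqrt(2)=-793.86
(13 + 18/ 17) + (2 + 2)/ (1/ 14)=1191/ 17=70.06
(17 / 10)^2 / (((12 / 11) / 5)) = 3179 / 240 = 13.25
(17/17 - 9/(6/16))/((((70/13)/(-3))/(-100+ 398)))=133653/35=3818.66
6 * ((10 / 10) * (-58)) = -348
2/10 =1/5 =0.20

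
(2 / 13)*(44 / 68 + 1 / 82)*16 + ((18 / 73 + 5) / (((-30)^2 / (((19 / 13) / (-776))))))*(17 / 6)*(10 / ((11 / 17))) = 380482322503 / 234532916640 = 1.62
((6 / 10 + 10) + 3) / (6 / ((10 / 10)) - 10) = -17 / 5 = -3.40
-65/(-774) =65/774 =0.08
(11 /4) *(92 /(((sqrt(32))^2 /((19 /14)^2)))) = 91333 /6272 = 14.56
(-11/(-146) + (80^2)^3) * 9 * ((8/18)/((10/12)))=459276288000132/365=1258291200000.36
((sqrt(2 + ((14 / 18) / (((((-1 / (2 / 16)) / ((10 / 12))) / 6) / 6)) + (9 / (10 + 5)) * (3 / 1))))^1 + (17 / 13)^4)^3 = 1298870067593 * sqrt(795) / 1468315297800 + 15263368958673193 / 465961702449620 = 57.70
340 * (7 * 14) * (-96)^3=-29479403520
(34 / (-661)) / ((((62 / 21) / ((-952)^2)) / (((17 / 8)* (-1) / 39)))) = 229181624 / 266383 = 860.35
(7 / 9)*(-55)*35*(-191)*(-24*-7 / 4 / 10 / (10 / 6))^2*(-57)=-2587829013 / 25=-103513160.52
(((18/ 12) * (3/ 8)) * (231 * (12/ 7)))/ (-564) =-297/ 752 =-0.39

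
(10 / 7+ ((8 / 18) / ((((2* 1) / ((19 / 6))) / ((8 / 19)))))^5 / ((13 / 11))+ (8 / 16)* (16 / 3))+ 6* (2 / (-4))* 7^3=-1338267420095 / 1305750537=-1024.90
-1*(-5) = 5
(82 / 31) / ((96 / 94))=1927 / 744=2.59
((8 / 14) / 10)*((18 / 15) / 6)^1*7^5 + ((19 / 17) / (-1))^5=6756250839 / 35496425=190.34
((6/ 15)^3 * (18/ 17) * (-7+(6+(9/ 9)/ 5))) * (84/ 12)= -4032/ 10625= -0.38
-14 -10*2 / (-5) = -10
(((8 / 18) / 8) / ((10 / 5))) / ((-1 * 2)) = -1 / 72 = -0.01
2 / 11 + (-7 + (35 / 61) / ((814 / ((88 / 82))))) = -6939505 / 1017907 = -6.82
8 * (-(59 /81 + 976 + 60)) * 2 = -1343600 /81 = -16587.65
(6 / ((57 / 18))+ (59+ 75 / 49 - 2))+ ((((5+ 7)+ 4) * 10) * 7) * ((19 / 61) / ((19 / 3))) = 6559776 / 56791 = 115.51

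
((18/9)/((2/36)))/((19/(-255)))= -9180/19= -483.16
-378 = -378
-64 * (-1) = 64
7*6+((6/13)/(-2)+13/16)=8857/208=42.58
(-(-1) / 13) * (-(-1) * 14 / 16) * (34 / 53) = 119 / 2756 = 0.04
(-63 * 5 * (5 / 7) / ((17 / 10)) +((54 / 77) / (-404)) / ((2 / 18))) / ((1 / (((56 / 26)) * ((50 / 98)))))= -1750031550 / 12031019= -145.46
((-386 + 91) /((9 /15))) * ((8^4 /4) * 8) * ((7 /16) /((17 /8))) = -42291200 /51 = -829239.22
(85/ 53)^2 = 7225/ 2809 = 2.57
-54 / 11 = -4.91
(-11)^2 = 121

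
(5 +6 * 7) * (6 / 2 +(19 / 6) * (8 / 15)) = 9917 / 45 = 220.38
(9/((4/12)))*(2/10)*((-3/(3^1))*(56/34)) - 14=-1946/85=-22.89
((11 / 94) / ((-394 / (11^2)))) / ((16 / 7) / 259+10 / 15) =-658119 / 12370024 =-0.05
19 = 19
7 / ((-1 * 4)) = -7 / 4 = -1.75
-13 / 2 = -6.50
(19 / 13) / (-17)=-19 / 221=-0.09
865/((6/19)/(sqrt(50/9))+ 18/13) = 101486125/160929 - 13887575*sqrt(2)/321858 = 569.61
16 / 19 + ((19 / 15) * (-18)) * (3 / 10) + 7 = 476 / 475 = 1.00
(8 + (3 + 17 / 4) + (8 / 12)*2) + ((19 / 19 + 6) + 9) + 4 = 439 / 12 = 36.58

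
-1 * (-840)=840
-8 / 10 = -0.80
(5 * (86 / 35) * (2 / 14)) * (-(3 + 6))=-774 / 49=-15.80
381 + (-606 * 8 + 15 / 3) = -4462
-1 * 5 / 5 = -1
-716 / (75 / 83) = -59428 / 75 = -792.37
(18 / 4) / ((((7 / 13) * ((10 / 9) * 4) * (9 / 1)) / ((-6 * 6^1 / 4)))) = -1053 / 560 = -1.88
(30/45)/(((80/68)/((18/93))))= 17/155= 0.11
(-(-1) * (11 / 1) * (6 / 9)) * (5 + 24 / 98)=5654 / 147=38.46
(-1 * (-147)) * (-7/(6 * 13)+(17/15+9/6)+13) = 2284.91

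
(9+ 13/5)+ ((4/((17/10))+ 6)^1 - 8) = 1016/85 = 11.95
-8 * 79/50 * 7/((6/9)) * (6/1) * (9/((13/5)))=-179172/65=-2756.49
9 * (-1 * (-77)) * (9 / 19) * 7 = 43659 / 19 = 2297.84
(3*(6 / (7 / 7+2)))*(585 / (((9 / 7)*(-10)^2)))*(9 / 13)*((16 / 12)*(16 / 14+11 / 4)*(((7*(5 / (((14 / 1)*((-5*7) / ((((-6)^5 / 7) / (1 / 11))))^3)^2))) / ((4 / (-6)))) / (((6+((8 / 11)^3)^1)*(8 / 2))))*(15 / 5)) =-35956153442352090723103885322354688 / 6432521956552234375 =-5589744377899367.36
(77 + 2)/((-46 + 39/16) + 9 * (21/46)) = -29072/14519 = -2.00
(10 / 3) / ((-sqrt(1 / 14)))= -10 * sqrt(14) / 3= -12.47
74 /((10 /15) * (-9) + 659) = 74 /653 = 0.11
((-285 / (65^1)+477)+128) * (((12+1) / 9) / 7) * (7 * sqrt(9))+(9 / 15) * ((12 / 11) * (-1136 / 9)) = 415808 / 165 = 2520.05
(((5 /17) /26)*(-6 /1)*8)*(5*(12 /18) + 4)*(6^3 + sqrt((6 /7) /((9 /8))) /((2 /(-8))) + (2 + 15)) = -205040 /221 + 14080*sqrt(21) /4641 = -913.88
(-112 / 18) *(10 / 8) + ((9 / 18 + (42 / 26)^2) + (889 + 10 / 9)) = 897839 / 1014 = 885.44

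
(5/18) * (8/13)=20/117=0.17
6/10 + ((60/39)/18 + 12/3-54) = -28849/585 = -49.31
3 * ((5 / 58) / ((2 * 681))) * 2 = 5 / 13166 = 0.00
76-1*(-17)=93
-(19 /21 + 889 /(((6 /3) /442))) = -4125868 /21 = -196469.90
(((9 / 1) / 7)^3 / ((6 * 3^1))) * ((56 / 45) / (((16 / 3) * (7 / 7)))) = 27 / 980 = 0.03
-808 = -808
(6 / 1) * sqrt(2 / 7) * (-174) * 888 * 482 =-446848704 * sqrt(14) / 7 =-238850679.16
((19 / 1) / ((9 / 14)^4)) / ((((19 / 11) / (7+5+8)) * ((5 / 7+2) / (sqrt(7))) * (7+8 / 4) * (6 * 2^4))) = 1848770 * sqrt(7) / 3365793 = 1.45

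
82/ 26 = 41/ 13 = 3.15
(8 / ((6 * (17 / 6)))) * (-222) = -1776 / 17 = -104.47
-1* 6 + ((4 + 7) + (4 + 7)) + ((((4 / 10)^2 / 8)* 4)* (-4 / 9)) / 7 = 25192 / 1575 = 15.99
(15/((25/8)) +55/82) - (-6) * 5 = 14543/410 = 35.47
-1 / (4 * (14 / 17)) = -17 / 56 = -0.30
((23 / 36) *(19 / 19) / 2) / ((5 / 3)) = 23 / 120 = 0.19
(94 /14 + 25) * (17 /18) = 629 /21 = 29.95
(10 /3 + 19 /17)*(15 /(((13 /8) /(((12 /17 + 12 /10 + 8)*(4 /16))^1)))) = 382268 /3757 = 101.75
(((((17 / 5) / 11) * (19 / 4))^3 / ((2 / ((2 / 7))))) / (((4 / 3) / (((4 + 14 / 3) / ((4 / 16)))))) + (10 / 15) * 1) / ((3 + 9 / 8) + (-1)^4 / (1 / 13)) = 1388768413 / 1914643500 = 0.73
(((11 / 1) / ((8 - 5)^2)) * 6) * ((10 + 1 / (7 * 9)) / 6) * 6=13882 / 189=73.45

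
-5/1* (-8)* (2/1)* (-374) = -29920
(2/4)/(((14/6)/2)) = 3/7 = 0.43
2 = 2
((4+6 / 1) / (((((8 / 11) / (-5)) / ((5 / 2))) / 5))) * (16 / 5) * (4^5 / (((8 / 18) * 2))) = -3168000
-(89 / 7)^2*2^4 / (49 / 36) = -4562496 / 2401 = -1900.25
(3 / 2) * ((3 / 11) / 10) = 9 / 220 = 0.04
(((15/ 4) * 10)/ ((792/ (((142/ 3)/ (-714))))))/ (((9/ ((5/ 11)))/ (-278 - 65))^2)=-745810625/ 791763984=-0.94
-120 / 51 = -40 / 17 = -2.35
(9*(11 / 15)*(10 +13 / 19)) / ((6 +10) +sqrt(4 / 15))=11484 / 2603 - 957*sqrt(15) / 26030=4.27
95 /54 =1.76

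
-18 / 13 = -1.38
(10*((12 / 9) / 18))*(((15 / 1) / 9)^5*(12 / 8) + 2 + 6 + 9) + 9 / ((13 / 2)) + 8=1031084 / 28431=36.27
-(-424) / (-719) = -424 / 719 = -0.59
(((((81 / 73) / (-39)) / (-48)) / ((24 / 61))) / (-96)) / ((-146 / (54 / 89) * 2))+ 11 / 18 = 277799676391 / 454581264384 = 0.61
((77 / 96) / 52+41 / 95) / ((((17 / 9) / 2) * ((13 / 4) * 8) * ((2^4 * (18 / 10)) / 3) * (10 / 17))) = 0.00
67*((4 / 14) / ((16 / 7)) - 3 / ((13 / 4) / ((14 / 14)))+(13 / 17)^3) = -12012497 / 510952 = -23.51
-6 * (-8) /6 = 8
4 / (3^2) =4 / 9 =0.44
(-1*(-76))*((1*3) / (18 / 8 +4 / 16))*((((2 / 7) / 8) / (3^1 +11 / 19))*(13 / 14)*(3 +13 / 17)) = 225264 / 70805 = 3.18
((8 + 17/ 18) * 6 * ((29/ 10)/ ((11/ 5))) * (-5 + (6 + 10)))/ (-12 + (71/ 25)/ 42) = -817075/ 12529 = -65.21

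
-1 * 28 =-28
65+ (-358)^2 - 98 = 128131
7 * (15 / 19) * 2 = 210 / 19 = 11.05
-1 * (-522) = 522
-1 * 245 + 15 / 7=-1700 / 7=-242.86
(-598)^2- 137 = 357467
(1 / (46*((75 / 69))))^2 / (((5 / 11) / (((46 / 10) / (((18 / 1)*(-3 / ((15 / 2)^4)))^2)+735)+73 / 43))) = 8006117867 / 550400000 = 14.55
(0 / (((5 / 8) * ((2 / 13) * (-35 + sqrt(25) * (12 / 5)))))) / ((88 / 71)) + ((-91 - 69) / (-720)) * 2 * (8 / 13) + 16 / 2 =968 / 117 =8.27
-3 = -3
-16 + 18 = 2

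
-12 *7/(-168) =1/2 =0.50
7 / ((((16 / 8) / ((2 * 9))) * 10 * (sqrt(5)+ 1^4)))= -63 / 40+ 63 * sqrt(5) / 40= 1.95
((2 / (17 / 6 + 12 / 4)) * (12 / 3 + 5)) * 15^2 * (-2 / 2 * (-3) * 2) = 29160 / 7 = 4165.71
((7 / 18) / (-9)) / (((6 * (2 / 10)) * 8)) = -35 / 7776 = -0.00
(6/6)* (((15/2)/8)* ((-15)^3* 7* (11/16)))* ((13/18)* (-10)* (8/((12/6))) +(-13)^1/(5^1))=122747625/256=479482.91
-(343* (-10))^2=-11764900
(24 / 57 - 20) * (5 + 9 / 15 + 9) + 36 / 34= -459942 / 1615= -284.79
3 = 3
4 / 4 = 1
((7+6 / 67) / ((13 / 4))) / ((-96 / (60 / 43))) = -2375 / 74906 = -0.03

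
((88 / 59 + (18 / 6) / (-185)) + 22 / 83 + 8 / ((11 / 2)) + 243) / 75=817809858 / 249134875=3.28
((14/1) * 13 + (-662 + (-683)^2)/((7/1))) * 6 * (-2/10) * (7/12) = -46710.10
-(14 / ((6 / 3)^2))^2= -49 / 4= -12.25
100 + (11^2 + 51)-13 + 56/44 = 2863/11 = 260.27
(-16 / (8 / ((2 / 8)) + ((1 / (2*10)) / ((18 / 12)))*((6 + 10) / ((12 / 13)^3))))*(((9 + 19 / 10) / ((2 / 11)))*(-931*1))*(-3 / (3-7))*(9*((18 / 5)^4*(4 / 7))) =1171546702115328 / 66173125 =17704267.44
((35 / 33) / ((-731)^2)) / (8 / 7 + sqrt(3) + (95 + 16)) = 192325 / 10863865853214 -1715* sqrt(3) / 10863865853214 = 0.00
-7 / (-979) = 7 / 979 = 0.01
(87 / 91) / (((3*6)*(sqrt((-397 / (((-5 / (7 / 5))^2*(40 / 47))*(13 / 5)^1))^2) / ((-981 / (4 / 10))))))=-59268750 / 6400037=-9.26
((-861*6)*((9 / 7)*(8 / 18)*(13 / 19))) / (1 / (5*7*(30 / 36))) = -1119300 / 19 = -58910.53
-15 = -15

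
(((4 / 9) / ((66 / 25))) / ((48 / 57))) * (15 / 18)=2375 / 14256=0.17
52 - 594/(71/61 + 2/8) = -42332/115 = -368.10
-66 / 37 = -1.78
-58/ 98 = -29/ 49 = -0.59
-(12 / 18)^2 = -4 / 9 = -0.44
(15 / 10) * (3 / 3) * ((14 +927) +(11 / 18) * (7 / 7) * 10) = 4262 / 3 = 1420.67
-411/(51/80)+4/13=-142412/221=-644.40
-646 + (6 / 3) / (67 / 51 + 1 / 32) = -1414706 / 2195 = -644.51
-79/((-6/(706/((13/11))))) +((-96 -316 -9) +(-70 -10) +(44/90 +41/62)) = 267154457/36270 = 7365.71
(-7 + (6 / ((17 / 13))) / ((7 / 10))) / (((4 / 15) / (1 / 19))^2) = -0.02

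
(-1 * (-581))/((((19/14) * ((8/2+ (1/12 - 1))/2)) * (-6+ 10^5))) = 97608/35147891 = 0.00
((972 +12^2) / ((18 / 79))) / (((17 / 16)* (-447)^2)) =78368 / 3396753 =0.02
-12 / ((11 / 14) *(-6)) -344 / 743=17020 / 8173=2.08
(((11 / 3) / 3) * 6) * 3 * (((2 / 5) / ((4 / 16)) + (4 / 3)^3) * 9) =786.13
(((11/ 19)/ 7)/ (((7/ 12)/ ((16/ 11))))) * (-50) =-9600/ 931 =-10.31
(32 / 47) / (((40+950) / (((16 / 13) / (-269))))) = -256 / 81357705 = -0.00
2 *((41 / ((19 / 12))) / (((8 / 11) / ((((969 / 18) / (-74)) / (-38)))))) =7667 / 5624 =1.36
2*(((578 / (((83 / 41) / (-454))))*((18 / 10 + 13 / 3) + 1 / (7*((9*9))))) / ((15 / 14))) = -748517634224 / 504225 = -1484491.32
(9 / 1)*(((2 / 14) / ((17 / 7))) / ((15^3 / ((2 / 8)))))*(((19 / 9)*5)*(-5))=-19 / 9180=-0.00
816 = 816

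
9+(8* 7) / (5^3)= 1181 / 125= 9.45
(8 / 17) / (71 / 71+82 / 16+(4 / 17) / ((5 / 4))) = 320 / 4293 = 0.07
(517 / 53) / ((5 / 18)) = 9306 / 265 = 35.12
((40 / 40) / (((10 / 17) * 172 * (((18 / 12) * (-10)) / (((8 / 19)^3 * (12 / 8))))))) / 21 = -544 / 154841925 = -0.00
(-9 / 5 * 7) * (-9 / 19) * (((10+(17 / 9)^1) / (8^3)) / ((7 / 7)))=6741 / 48640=0.14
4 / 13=0.31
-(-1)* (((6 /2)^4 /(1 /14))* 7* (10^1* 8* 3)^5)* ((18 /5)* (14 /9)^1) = 35396093214720000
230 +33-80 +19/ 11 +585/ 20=9415/ 44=213.98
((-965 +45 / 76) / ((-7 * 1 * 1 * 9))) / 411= 535 / 14364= 0.04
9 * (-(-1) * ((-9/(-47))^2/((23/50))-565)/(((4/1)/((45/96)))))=-3874757175/6503296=-595.81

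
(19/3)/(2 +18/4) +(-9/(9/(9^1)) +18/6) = -196/39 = -5.03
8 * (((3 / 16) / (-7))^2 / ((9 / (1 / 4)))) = 1 / 6272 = 0.00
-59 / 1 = -59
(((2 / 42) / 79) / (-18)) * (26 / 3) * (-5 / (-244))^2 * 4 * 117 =-4225 / 74077668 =-0.00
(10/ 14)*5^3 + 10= 695/ 7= 99.29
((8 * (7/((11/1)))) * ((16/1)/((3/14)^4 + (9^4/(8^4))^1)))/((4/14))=30840979456/173510667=177.75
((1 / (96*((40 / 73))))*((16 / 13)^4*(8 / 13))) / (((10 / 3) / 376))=28106752 / 9282325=3.03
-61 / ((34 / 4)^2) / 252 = -61 / 18207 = -0.00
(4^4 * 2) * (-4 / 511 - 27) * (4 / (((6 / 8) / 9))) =-339173376 / 511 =-663744.38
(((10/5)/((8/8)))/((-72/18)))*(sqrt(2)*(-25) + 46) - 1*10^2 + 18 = -105 + 25*sqrt(2)/2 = -87.32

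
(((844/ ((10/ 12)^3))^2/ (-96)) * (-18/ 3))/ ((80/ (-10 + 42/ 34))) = -19343662164/ 1328125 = -14564.64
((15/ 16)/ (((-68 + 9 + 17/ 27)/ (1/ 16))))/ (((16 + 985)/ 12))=-1215/ 100964864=-0.00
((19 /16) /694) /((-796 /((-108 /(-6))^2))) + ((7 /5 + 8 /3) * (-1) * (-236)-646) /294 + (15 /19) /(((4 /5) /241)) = 22115790081667 /92575213920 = 238.90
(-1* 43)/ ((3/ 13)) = -559/ 3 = -186.33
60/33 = 20/11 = 1.82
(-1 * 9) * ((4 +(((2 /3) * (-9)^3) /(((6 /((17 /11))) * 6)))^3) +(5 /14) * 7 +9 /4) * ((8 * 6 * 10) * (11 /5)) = 10433816172 /121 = 86229885.72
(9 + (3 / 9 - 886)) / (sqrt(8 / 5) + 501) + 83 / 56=-18814049 / 70279832 + 5260 *sqrt(10) / 3764991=-0.26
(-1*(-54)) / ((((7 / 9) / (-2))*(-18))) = 54 / 7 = 7.71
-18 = -18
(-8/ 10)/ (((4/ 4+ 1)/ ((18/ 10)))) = -18/ 25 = -0.72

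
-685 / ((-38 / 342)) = 6165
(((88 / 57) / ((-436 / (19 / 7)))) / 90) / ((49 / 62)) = -682 / 5047245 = -0.00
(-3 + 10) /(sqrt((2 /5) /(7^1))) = 7 *sqrt(70) /2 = 29.28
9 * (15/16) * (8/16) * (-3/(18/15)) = -675/64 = -10.55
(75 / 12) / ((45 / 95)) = 475 / 36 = 13.19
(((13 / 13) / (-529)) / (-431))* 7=0.00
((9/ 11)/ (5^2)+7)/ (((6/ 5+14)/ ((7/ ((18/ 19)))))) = 6769/ 1980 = 3.42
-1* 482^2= -232324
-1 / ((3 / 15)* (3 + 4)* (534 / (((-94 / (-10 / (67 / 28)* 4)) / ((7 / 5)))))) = -0.01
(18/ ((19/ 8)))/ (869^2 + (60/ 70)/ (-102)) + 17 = 14513070085/ 853709501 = 17.00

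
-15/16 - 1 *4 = -79/16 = -4.94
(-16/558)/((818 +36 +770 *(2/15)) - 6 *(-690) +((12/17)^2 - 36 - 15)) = -2312/406877325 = -0.00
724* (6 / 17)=255.53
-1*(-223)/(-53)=-223/53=-4.21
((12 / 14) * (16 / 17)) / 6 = 16 / 119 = 0.13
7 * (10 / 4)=35 / 2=17.50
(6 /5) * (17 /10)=2.04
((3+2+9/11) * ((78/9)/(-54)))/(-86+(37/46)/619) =23690368/2181815757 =0.01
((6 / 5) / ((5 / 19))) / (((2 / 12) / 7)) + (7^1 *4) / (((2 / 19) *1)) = 457.52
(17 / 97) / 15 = 17 / 1455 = 0.01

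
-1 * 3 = -3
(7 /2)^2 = 49 /4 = 12.25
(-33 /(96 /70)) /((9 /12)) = -385 /12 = -32.08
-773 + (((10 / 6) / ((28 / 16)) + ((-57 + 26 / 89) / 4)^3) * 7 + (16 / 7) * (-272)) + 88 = -20129828061797 / 947478336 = -21245.69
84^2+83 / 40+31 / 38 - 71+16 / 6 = 15938471 / 2280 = 6990.56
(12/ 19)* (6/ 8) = 9/ 19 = 0.47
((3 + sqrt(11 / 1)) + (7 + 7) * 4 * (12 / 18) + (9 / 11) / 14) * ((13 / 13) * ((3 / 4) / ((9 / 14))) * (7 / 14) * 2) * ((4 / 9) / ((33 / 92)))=1288 * sqrt(11) / 891 + 1716812 / 29403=63.18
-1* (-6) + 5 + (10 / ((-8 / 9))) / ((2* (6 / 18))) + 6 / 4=-35 / 8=-4.38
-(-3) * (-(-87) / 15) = 87 / 5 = 17.40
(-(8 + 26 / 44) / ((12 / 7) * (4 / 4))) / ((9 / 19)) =-10.58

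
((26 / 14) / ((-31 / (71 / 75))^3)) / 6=-4652843 / 527859281250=-0.00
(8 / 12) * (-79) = -158 / 3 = -52.67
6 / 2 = 3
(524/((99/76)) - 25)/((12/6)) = 37349/198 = 188.63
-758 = -758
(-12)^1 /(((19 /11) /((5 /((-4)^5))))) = 165 /4864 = 0.03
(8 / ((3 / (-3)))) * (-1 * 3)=24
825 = 825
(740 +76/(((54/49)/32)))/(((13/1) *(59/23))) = 1829972/20709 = 88.37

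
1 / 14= 0.07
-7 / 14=-1 / 2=-0.50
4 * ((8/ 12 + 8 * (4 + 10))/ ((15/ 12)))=5408/ 15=360.53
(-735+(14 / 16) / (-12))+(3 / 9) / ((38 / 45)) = -1340053 / 1824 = -734.68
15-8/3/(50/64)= 869/75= 11.59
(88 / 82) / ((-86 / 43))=-22 / 41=-0.54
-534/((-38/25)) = 6675/19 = 351.32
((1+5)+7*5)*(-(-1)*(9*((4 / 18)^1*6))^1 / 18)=82 / 3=27.33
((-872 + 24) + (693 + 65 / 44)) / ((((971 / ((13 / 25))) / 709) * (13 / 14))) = -6705013 / 106810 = -62.78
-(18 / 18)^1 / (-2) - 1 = -1 / 2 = -0.50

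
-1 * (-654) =654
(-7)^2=49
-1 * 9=-9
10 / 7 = 1.43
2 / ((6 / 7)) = 7 / 3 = 2.33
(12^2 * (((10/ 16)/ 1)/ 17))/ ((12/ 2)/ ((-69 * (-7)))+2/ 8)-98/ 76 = 2061703/ 109174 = 18.88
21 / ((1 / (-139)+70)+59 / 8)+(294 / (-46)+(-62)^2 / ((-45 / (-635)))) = 965897410897 / 17808831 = 54236.99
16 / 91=0.18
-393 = -393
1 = 1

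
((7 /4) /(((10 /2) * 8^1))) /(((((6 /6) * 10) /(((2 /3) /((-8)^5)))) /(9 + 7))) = -7 /4915200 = -0.00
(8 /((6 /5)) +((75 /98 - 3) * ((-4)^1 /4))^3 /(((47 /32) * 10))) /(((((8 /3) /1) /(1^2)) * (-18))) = -307985527 /1990621080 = -0.15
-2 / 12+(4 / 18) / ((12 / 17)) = 4 / 27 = 0.15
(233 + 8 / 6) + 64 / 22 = 7829 / 33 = 237.24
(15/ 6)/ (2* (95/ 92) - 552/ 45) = -1725/ 7039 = -0.25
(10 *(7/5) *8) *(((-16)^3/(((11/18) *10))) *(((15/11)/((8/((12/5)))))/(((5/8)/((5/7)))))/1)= -21233664/605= -35096.97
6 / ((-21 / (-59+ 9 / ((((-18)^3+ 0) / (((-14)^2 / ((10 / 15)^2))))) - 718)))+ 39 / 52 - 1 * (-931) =20771 / 18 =1153.94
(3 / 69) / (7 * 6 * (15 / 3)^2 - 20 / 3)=3 / 71990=0.00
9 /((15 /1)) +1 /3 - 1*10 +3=-6.07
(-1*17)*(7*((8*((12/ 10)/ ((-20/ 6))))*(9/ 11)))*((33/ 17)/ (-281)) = -13608/ 7025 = -1.94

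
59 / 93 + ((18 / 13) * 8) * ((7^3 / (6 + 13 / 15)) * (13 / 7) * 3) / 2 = 14770757 / 9579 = 1541.99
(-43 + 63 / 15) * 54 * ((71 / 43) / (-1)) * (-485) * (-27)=1948001724 / 43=45302365.67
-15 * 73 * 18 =-19710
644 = 644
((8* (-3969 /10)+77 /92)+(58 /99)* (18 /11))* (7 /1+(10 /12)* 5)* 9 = -35502969087 /111320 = -318927.14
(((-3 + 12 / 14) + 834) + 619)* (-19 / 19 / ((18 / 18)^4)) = -10156 / 7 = -1450.86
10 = 10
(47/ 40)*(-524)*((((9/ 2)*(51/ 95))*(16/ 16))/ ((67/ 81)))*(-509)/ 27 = 4315398201/ 127300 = 33899.44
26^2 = 676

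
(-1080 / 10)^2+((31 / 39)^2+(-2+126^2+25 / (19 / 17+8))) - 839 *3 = 1179924247 / 47151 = 25024.37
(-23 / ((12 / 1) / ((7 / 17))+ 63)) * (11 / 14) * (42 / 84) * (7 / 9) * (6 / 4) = -1771 / 15480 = -0.11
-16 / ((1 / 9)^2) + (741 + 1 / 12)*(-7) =-77803 / 12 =-6483.58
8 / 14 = 4 / 7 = 0.57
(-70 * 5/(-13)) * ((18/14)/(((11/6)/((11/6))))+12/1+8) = 573.08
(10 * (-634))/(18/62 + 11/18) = -3537720/503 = -7033.24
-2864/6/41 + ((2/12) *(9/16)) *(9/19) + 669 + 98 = 56491993/74784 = 755.40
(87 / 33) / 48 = 29 / 528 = 0.05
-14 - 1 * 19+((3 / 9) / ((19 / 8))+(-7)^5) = -959872 / 57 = -16839.86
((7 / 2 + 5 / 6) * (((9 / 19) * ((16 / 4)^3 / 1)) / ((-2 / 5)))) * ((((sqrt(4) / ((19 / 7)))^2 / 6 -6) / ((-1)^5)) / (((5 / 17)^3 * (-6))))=261607424 / 20577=12713.58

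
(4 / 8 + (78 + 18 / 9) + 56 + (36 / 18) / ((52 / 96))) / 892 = 3645 / 23192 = 0.16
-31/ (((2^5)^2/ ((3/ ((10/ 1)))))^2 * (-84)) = 93/ 2936012800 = 0.00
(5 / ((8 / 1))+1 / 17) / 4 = 93 / 544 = 0.17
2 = 2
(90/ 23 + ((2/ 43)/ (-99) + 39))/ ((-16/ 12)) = -4201613/ 130548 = -32.18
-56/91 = -8/13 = -0.62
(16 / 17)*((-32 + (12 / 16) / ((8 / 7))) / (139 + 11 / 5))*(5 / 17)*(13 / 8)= -19175 / 192032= -0.10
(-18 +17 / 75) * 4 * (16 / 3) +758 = 85238 / 225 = 378.84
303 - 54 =249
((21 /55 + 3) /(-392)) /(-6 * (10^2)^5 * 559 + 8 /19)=1767 /6869662799999913760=0.00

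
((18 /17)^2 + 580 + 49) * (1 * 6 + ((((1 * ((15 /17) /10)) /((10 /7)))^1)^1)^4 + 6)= 7561.46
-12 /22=-6 /11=-0.55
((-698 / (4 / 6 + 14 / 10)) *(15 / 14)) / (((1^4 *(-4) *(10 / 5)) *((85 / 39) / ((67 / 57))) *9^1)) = 2.71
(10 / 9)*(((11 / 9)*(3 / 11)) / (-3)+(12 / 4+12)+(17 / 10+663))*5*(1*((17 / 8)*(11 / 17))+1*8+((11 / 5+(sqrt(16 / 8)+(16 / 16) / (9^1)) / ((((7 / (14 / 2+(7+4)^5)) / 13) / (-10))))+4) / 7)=-2134337931700*sqrt(2) / 1323 -17071013306321 / 95256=-2460700723.15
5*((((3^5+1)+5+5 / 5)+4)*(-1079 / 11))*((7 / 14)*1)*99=-6166485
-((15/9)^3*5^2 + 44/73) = -229313/1971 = -116.34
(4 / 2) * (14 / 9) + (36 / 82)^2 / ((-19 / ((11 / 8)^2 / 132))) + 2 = 94025743 / 18396864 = 5.11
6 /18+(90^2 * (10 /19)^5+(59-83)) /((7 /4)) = 9024216181 /51998079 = 173.55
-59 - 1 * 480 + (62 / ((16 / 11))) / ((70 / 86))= -136257 / 280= -486.63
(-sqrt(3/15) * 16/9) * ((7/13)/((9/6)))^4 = -614656 * sqrt(5)/104104845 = -0.01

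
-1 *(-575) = 575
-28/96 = -7/24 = -0.29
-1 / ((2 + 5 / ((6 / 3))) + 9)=-2 / 27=-0.07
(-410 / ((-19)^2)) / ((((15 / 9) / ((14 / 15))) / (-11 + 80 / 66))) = 19516 / 3135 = 6.23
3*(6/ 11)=18/ 11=1.64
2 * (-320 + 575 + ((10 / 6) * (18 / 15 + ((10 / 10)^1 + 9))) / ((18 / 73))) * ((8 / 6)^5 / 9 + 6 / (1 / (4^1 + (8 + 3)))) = 3533276732 / 59049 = 59836.35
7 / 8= 0.88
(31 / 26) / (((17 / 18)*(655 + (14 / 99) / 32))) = 441936 / 229293467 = 0.00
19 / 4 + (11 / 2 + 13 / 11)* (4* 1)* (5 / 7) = 1049 / 44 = 23.84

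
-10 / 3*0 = 0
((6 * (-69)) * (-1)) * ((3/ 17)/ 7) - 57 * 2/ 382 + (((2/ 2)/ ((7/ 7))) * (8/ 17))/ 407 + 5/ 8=796648467/ 74005624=10.76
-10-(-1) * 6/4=-8.50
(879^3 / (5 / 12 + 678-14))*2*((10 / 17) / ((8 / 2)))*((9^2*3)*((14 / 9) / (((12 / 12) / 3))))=6601351987080 / 19363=340926095.50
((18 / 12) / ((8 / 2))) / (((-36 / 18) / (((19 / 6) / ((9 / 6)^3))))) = -19 / 108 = -0.18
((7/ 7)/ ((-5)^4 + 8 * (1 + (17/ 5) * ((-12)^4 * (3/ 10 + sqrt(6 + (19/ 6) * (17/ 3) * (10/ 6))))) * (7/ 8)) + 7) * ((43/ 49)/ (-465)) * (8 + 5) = -888929492491294813/ 5176145805195973160 - 1425450 * sqrt(11634)/ 18486235018557047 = -0.17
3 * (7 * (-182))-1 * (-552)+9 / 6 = -3268.50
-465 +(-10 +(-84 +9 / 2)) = -1109 / 2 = -554.50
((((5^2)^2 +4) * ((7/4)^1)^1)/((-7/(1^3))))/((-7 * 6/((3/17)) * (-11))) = -0.06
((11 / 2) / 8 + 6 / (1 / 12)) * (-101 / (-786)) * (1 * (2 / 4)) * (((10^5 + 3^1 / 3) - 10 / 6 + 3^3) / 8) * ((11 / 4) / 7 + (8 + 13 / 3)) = 37680303967813 / 50706432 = 743106.99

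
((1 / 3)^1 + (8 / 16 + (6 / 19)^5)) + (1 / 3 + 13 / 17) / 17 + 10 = 15601442129 / 1431185222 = 10.90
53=53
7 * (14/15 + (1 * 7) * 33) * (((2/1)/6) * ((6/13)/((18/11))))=267883/1755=152.64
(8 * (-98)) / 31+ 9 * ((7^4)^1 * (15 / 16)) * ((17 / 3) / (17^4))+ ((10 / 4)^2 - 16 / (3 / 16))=-752980019 / 7310544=-103.00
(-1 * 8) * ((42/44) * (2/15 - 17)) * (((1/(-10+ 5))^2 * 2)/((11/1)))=0.94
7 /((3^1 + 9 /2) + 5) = 0.56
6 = 6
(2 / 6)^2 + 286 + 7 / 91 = 33484 / 117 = 286.19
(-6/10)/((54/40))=-4/9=-0.44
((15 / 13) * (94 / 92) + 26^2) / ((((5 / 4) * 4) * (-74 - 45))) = -404953 / 355810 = -1.14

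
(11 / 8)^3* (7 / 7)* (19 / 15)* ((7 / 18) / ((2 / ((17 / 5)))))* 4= 3009391 / 345600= 8.71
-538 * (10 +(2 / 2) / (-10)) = -26631 / 5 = -5326.20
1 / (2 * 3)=1 / 6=0.17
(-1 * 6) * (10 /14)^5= -18750 /16807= -1.12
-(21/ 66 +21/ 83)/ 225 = -1043/ 410850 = -0.00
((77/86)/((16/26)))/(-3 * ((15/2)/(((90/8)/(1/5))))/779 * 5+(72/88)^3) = 148269407/55553936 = 2.67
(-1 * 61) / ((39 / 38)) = -2318 / 39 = -59.44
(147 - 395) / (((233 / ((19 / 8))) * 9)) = -589 / 2097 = -0.28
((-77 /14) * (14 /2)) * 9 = -693 /2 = -346.50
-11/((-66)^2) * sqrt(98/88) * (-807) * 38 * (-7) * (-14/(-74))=-1753073 * sqrt(11)/53724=-108.23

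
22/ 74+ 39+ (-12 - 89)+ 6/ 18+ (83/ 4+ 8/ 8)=-17591/ 444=-39.62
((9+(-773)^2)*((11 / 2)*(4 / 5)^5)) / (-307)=-3365334016 / 959375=-3507.84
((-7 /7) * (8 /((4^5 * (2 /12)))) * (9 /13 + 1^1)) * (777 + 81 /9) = -12969 /208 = -62.35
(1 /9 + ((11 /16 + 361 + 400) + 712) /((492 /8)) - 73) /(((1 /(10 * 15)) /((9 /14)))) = -1547475 /328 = -4717.91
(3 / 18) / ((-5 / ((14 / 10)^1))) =-7 / 150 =-0.05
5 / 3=1.67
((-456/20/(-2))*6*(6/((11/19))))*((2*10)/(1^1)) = 14177.45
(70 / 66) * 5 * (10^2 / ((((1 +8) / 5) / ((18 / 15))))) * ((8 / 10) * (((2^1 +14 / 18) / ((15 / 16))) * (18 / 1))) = 4480000 / 297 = 15084.18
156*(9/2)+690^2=476802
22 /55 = 2 /5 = 0.40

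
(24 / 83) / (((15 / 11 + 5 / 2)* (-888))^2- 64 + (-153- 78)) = 2904 / 118214568115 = 0.00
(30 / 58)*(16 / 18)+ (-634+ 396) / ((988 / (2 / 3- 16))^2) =12816581 / 31846698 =0.40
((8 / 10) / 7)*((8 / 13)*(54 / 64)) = 27 / 455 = 0.06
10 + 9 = 19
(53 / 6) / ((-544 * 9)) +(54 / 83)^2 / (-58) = -53418601 / 5868766656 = -0.01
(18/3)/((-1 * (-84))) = 0.07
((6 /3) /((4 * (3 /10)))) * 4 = 20 /3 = 6.67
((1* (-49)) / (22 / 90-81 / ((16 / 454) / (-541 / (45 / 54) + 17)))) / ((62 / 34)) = -299880 / 16215847381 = -0.00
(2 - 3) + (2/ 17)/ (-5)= -87/ 85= -1.02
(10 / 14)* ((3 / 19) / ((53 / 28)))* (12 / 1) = 720 / 1007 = 0.71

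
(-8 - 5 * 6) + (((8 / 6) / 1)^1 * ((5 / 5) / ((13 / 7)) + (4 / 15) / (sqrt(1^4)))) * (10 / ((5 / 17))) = -878 / 585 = -1.50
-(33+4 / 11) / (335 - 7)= -367 / 3608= -0.10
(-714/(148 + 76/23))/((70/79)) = -30889/5800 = -5.33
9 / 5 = 1.80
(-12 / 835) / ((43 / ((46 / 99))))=-184 / 1184865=-0.00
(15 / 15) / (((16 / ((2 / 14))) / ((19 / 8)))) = 19 / 896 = 0.02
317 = 317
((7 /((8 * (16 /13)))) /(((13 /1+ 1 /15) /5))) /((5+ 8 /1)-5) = 975 /28672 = 0.03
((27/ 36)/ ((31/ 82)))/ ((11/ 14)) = 861/ 341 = 2.52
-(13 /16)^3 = -2197 /4096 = -0.54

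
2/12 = 1/6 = 0.17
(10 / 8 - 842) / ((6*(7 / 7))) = -1121 / 8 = -140.12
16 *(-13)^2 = 2704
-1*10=-10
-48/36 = -4/3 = -1.33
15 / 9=5 / 3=1.67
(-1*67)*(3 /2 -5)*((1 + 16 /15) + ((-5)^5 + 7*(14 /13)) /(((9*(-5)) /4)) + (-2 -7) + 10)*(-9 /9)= -12811673 /195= -65700.89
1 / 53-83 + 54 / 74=-161295 / 1961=-82.25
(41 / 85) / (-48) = -41 / 4080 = -0.01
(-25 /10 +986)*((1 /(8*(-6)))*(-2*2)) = 1967 /24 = 81.96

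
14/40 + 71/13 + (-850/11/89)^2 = 1636054351/249194660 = 6.57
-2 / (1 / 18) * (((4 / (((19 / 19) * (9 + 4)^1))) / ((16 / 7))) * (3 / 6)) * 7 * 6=-101.77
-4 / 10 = -2 / 5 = -0.40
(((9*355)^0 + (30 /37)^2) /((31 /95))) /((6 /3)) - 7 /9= 1.76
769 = 769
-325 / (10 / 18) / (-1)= 585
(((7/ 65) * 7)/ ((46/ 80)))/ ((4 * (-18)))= -49/ 2691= -0.02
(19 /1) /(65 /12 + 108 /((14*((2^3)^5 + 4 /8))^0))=228 /1361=0.17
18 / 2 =9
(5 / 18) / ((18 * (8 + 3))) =5 / 3564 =0.00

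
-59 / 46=-1.28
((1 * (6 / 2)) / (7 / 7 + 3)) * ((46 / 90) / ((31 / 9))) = 0.11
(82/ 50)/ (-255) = -41/ 6375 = -0.01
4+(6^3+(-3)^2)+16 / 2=237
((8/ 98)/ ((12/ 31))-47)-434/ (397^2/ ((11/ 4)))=-2168420293/ 46337046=-46.80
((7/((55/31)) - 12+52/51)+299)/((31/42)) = 11465468/28985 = 395.57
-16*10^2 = -1600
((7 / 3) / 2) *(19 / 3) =133 / 18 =7.39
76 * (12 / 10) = 456 / 5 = 91.20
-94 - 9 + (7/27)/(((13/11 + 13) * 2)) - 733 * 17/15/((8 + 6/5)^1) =-37449929/193752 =-193.29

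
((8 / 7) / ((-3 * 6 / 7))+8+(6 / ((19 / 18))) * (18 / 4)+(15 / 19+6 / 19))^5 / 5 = 1376145938484281875 / 146211169851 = 9412043.83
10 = 10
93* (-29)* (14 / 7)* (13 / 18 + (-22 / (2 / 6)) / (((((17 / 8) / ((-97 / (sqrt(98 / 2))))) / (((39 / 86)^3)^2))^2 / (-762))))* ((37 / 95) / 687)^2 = -16296629881368871029040121706104527 / 57847862487563990093967920735909400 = -0.28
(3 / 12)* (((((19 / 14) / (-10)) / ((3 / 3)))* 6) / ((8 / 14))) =-57 / 160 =-0.36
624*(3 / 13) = 144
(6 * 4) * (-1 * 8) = -192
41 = 41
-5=-5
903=903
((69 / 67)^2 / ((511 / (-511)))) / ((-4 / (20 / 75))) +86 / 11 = 1947727 / 246895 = 7.89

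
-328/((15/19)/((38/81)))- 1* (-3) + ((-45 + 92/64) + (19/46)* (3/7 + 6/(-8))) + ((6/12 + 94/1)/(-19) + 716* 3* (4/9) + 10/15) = 42504253301/59466960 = 714.75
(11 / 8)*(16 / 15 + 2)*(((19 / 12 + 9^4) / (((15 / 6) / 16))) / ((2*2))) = 19924003 / 450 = 44275.56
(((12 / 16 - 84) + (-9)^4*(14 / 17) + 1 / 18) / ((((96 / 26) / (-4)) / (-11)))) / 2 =465583547 / 14688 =31698.23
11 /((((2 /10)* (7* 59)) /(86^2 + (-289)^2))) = 5000435 /413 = 12107.59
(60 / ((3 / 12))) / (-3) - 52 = -132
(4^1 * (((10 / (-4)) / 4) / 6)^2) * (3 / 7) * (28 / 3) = 25 / 144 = 0.17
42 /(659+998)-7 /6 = -11347 /9942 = -1.14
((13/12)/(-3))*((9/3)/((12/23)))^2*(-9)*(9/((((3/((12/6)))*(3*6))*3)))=6877/576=11.94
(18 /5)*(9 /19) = 162 /95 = 1.71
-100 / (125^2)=-4 / 625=-0.01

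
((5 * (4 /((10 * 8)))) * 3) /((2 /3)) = 9 /8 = 1.12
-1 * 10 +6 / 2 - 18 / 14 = -58 / 7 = -8.29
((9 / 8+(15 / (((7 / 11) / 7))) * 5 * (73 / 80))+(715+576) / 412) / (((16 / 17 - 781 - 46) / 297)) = -2099799999 / 7714288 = -272.20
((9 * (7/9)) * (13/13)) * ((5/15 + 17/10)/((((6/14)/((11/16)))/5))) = 32879/288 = 114.16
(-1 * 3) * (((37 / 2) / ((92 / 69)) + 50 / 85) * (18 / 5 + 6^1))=-35406 / 85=-416.54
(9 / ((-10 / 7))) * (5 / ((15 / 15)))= -63 / 2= -31.50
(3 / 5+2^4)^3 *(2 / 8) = 571787 / 500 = 1143.57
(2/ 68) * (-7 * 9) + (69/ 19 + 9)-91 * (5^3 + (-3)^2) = -7870361/ 646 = -12183.22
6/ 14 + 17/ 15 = 1.56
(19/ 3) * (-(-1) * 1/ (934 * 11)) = 19/ 30822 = 0.00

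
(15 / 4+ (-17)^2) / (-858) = -1171 / 3432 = -0.34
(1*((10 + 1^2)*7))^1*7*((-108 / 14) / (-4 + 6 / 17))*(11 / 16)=388773 / 496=783.82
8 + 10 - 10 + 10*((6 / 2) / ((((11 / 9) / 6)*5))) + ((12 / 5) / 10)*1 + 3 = 11191 / 275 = 40.69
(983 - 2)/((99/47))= 465.73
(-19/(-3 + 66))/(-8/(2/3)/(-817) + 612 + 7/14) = -31046/63053487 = -0.00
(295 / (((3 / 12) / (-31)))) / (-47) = 36580 / 47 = 778.30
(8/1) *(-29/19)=-232/19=-12.21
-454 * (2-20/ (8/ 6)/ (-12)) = -2951/ 2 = -1475.50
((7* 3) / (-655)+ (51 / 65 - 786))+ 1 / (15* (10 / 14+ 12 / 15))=-1063075133 / 1353885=-785.20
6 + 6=12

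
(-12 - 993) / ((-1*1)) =1005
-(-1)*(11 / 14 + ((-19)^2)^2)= 1824505 / 14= 130321.79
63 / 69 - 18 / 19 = -15 / 437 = -0.03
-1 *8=-8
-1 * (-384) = 384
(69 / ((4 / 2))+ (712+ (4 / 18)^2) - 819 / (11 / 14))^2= 87506.07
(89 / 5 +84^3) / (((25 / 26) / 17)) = 10479321.42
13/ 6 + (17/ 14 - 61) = -1210/ 21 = -57.62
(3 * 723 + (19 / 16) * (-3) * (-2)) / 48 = 5803 / 128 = 45.34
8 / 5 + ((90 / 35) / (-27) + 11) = 12.50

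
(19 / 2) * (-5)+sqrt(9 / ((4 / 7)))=-95 / 2+3 * sqrt(7) / 2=-43.53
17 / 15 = 1.13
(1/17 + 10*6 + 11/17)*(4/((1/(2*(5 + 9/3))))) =66048/17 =3885.18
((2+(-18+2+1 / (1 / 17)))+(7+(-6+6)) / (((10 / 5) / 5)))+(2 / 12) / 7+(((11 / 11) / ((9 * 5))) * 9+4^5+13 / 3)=36717 / 35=1049.06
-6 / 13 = -0.46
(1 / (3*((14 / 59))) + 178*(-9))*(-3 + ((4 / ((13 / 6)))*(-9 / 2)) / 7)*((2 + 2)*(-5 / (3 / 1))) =-85375750 / 1911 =-44675.95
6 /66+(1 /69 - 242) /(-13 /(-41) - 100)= 7812350 /3102033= 2.52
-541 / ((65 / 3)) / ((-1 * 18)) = 541 / 390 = 1.39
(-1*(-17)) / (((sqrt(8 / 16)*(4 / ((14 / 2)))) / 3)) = 357*sqrt(2) / 4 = 126.22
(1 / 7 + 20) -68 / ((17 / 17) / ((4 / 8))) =-97 / 7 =-13.86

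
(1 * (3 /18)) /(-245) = -1 /1470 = -0.00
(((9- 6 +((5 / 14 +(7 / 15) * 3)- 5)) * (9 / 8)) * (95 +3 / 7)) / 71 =-0.37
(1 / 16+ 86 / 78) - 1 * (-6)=4471 / 624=7.17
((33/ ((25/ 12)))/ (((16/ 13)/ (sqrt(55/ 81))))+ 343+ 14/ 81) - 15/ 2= 143 * sqrt(55)/ 100+ 54379/ 162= 346.28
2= 2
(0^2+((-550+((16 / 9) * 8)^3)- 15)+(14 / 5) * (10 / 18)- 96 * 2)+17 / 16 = 24755321 / 11664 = 2122.37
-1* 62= -62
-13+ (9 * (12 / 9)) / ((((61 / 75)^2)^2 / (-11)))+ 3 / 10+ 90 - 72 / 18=-228.35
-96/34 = -48/17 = -2.82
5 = 5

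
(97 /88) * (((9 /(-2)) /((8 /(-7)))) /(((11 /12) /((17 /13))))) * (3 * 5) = 4674915 /50336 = 92.87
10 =10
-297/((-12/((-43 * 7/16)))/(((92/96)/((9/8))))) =-76153/192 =-396.63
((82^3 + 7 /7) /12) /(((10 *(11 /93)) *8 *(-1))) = -17092439 /3520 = -4855.81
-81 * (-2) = 162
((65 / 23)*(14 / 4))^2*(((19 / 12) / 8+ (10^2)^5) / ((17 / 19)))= 3776136000074736025 / 3453312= 1093482430801.14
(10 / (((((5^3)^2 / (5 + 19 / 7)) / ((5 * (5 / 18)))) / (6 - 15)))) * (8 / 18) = -24 / 875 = -0.03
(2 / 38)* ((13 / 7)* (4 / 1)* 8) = 416 / 133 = 3.13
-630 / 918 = -35 / 51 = -0.69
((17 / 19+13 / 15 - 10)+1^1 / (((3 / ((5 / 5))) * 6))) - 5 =-22543 / 1710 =-13.18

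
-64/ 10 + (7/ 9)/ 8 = -2269/ 360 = -6.30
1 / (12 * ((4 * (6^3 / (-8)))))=-1 / 1296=-0.00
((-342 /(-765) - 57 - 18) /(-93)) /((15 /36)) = 25348 /13175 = 1.92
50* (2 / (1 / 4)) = 400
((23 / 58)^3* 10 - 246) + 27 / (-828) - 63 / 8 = -1136631281 / 4487576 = -253.28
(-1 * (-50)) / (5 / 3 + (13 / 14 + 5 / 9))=6300 / 397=15.87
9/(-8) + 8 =6.88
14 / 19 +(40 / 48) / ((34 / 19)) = 4661 / 3876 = 1.20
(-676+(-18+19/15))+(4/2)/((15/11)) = -10369/15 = -691.27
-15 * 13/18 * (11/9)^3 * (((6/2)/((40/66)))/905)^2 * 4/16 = -2093663/14152752000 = -0.00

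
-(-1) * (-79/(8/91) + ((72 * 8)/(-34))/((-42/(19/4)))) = -853667/952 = -896.71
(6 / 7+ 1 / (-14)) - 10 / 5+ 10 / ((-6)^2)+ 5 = 256 / 63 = 4.06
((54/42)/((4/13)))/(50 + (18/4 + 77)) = 117/3682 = 0.03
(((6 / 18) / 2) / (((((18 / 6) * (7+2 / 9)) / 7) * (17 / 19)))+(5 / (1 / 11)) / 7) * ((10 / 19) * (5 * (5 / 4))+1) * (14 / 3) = 6654801 / 41990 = 158.49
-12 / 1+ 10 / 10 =-11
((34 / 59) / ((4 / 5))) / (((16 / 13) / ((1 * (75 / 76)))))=82875 / 143488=0.58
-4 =-4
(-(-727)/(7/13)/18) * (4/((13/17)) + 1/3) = 417.35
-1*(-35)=35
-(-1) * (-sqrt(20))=-2 * sqrt(5)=-4.47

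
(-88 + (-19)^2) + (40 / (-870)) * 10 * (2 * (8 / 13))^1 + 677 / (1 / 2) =1839497 / 1131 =1626.43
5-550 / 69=-2.97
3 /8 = 0.38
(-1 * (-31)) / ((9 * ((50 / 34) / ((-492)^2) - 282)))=-14174192 / 1160454791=-0.01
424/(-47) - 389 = -18707/47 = -398.02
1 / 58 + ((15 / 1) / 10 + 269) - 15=7410 / 29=255.52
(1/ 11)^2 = 1/ 121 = 0.01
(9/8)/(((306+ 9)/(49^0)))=1/280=0.00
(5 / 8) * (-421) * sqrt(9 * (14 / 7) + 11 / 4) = -2105 * sqrt(83) / 16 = -1198.59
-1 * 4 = -4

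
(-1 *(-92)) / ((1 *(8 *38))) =23 / 76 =0.30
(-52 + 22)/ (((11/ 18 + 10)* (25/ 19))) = -2052/ 955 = -2.15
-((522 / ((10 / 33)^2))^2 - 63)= -80785966941 / 2500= -32314386.78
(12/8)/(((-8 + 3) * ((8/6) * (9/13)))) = -0.32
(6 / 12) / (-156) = -1 / 312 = -0.00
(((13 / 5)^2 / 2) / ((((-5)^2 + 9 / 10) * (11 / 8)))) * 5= 1352 / 2849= 0.47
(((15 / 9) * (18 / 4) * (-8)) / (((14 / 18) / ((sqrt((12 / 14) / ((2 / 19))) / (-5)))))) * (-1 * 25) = -2700 * sqrt(399) / 49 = -1100.66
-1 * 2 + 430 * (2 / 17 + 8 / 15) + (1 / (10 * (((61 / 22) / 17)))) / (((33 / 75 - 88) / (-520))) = 174312386 / 619089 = 281.56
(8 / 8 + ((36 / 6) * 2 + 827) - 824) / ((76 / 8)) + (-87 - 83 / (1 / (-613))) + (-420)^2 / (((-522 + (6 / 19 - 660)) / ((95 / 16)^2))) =103589297645 / 2275136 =45531.04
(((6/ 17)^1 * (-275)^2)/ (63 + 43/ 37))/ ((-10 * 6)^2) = 111925/ 968592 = 0.12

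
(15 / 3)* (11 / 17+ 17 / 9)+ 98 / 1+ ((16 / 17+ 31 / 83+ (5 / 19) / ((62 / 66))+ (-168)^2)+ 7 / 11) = 2331470946509 / 82276821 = 28336.91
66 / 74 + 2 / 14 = 268 / 259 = 1.03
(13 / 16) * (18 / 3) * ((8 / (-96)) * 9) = -117 / 32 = -3.66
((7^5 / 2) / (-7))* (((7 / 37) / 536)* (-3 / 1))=50421 / 39664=1.27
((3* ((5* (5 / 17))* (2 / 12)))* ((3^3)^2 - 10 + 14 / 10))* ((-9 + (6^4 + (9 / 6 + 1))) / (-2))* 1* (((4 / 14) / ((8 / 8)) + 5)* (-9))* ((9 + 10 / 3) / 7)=95380536765 / 3332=28625611.27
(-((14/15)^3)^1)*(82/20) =-56252/16875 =-3.33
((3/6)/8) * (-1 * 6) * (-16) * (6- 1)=30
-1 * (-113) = 113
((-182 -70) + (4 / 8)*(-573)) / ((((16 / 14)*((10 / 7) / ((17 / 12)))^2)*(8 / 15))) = -868.81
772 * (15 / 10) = 1158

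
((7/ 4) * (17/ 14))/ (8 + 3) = 17/ 88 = 0.19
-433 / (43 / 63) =-27279 / 43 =-634.40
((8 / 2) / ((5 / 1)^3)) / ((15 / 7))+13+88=189403 / 1875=101.01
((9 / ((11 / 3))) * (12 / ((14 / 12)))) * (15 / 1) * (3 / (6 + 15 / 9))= 262440 / 1771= 148.19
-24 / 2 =-12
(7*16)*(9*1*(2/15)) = 134.40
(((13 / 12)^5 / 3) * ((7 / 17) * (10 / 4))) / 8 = 12995255 / 203046912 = 0.06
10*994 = 9940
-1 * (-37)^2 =-1369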